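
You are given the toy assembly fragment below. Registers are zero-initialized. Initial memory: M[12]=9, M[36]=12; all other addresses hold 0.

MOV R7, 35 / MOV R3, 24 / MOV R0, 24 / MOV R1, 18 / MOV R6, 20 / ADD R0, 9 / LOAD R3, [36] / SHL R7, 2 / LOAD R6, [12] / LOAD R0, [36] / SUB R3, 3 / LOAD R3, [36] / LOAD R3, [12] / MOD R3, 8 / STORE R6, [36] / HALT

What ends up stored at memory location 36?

after MOV R7, 35: R7=35
after MOV R3, 24: R3=24
after MOV R0, 24: R0=24
after MOV R1, 18: R1=18
after MOV R6, 20: R6=20
after ADD R0, 9: R0=24+9=33
after LOAD R3, [36]: R3=M[36]=12
after SHL R7, 2: R7=35<<2=140
after LOAD R6, [12]: R6=M[12]=9
after LOAD R0, [36]: R0=M[36]=12
after SUB R3, 3: R3=12-3=9
after LOAD R3, [36]: R3=M[36]=12
after LOAD R3, [12]: R3=M[12]=9
after MOD R3, 8: R3=9%8=1
STORE R6, [36] → M[36]=9
halt.

9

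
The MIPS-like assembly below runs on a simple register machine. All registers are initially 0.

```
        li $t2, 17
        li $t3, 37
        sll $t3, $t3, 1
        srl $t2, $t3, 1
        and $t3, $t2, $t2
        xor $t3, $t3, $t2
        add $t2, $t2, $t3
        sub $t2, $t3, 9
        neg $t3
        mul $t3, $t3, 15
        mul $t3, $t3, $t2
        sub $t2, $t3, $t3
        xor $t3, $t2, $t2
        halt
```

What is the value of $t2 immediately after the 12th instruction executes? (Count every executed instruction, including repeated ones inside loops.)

0

$t2=17
$t3=37
$t3=37<<1=74
$t2=74>>1=37
$t3=37&37=37
$t3=37^37=0
$t2=37+0=37
$t2=0-9=-9
$t3=-(0)=0
$t3=0*15=0
$t3=0*(-9)=0
$t2=0-0=0
After step 12: $t2 = 0.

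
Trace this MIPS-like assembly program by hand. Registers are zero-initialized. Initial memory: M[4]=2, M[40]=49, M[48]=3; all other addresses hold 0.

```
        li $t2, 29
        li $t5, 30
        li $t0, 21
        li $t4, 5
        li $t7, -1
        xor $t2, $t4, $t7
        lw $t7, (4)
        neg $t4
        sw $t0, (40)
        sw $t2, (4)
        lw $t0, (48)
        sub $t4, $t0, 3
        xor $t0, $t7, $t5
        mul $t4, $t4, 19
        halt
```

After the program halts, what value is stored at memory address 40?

21

after li $t2, 29: $t2=29
after li $t5, 30: $t5=30
after li $t0, 21: $t0=21
after li $t4, 5: $t4=5
after li $t7, -1: $t7=-1
after xor $t2, $t4, $t7: $t2=5^(-1)=-6
after lw $t7, (4): $t7=M[4]=2
after neg $t4: $t4=-(5)=-5
sw $t0, (40) → M[40]=21
sw $t2, (4) → M[4]=-6
after lw $t0, (48): $t0=M[48]=3
after sub $t4, $t0, 3: $t4=3-3=0
after xor $t0, $t7, $t5: $t0=2^30=28
after mul $t4, $t4, 19: $t4=0*19=0
halt.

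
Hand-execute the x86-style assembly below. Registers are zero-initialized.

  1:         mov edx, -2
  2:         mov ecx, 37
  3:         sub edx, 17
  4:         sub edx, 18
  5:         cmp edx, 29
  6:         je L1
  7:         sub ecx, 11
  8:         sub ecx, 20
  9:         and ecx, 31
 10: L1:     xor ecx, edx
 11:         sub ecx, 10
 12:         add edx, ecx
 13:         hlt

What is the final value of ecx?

after mov edx, -2: edx=-2
after mov ecx, 37: ecx=37
after sub edx, 17: edx=(-2)-17=-19
after sub edx, 18: edx=(-19)-18=-37
cmp edx, 29  (cmp -37,29)
je L1: not taken
after sub ecx, 11: ecx=37-11=26
after sub ecx, 20: ecx=26-20=6
after and ecx, 31: ecx=6&31=6
after xor ecx, edx: ecx=6^(-37)=-35
after sub ecx, 10: ecx=(-35)-10=-45
after add edx, ecx: edx=(-37)+(-45)=-82
halt.

-45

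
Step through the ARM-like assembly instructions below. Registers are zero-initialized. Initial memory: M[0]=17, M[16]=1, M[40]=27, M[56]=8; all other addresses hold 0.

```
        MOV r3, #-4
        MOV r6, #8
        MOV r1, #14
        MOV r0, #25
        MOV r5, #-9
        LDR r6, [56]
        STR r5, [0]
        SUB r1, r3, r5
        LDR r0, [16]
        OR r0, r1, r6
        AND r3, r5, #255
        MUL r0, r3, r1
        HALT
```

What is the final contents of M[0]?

-9

r3=-4
r6=8
r1=14
r0=25
r5=-9
r6=M[56]=8
STR r5, [0] → M[0]=-9
r1=(-4)-(-9)=5
r0=M[16]=1
r0=5|8=13
r3=(-9)&255=247
r0=247*5=1235
halt.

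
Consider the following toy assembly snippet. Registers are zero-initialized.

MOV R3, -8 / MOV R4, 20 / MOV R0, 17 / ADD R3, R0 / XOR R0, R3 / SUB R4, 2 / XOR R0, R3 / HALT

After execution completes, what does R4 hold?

18

MOV R3, -8 → R3=-8
MOV R4, 20 → R4=20
MOV R0, 17 → R0=17
ADD R3, R0 → R3=(-8)+17=9
XOR R0, R3 → R0=17^9=24
SUB R4, 2 → R4=20-2=18
XOR R0, R3 → R0=24^9=17
halt.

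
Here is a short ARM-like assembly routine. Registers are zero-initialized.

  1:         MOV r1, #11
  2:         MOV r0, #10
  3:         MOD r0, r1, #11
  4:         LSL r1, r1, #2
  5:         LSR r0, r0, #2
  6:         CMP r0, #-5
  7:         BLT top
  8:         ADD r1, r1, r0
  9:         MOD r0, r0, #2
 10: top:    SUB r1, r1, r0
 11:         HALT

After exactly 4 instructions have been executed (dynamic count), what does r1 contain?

after MOV r1, #11: r1=11
after MOV r0, #10: r0=10
after MOD r0, r1, #11: r0=11%11=0
after LSL r1, r1, #2: r1=11<<2=44
After step 4: r1 = 44.

44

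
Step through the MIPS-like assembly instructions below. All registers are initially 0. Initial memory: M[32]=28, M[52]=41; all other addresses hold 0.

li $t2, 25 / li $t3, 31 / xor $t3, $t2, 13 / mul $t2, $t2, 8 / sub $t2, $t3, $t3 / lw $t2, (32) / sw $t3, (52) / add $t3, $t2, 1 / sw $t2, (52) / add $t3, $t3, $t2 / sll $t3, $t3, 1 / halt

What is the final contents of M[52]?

28

after li $t2, 25: $t2=25
after li $t3, 31: $t3=31
after xor $t3, $t2, 13: $t3=25^13=20
after mul $t2, $t2, 8: $t2=25*8=200
after sub $t2, $t3, $t3: $t2=20-20=0
after lw $t2, (32): $t2=M[32]=28
sw $t3, (52) → M[52]=20
after add $t3, $t2, 1: $t3=28+1=29
sw $t2, (52) → M[52]=28
after add $t3, $t3, $t2: $t3=29+28=57
after sll $t3, $t3, 1: $t3=57<<1=114
halt.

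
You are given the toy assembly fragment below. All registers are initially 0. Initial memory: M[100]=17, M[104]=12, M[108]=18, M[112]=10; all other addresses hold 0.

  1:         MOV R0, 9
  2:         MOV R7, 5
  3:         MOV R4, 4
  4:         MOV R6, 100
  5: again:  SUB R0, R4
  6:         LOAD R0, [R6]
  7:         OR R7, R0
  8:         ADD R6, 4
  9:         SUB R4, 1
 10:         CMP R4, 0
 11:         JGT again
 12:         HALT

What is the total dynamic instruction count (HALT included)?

MOV R0, 9 → R0=9
MOV R7, 5 → R7=5
MOV R4, 4 → R4=4
MOV R6, 100 → R6=100
SUB R0, R4 → R0=9-4=5
LOAD R0, [R6] → R0=M[100]=17
OR R7, R0 → R7=5|17=21
ADD R6, 4 → R6=100+4=104
SUB R4, 1 → R4=4-1=3
CMP R4, 0  (cmp 3,0)
JGT again: taken
SUB R0, R4 → R0=17-3=14
LOAD R0, [R6] → R0=M[104]=12
OR R7, R0 → R7=21|12=29
ADD R6, 4 → R6=104+4=108
SUB R4, 1 → R4=3-1=2
CMP R4, 0  (cmp 2,0)
JGT again: taken
SUB R0, R4 → R0=12-2=10
LOAD R0, [R6] → R0=M[108]=18
OR R7, R0 → R7=29|18=31
ADD R6, 4 → R6=108+4=112
SUB R4, 1 → R4=2-1=1
CMP R4, 0  (cmp 1,0)
JGT again: taken
SUB R0, R4 → R0=18-1=17
LOAD R0, [R6] → R0=M[112]=10
OR R7, R0 → R7=31|10=31
ADD R6, 4 → R6=112+4=116
SUB R4, 1 → R4=1-1=0
CMP R4, 0  (cmp 0,0)
JGT again: not taken
halt.
Total executed instructions: 33.

33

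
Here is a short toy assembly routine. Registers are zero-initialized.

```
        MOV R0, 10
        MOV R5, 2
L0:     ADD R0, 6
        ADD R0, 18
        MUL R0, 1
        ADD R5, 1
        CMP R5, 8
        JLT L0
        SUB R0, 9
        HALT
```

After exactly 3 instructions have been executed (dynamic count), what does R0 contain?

16

R0=10
R5=2
R0=10+6=16
After step 3: R0 = 16.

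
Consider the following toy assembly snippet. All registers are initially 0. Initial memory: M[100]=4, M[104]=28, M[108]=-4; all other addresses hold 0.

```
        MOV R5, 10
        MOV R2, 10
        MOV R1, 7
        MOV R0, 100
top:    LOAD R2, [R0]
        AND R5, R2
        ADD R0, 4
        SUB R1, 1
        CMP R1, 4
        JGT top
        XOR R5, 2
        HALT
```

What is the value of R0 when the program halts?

after MOV R5, 10: R5=10
after MOV R2, 10: R2=10
after MOV R1, 7: R1=7
after MOV R0, 100: R0=100
after LOAD R2, [R0]: R2=M[100]=4
after AND R5, R2: R5=10&4=0
after ADD R0, 4: R0=100+4=104
after SUB R1, 1: R1=7-1=6
CMP R1, 4  (cmp 6,4)
JGT top: taken
after LOAD R2, [R0]: R2=M[104]=28
after AND R5, R2: R5=0&28=0
after ADD R0, 4: R0=104+4=108
after SUB R1, 1: R1=6-1=5
CMP R1, 4  (cmp 5,4)
JGT top: taken
after LOAD R2, [R0]: R2=M[108]=-4
after AND R5, R2: R5=0&(-4)=0
after ADD R0, 4: R0=108+4=112
after SUB R1, 1: R1=5-1=4
CMP R1, 4  (cmp 4,4)
JGT top: not taken
after XOR R5, 2: R5=0^2=2
halt.

112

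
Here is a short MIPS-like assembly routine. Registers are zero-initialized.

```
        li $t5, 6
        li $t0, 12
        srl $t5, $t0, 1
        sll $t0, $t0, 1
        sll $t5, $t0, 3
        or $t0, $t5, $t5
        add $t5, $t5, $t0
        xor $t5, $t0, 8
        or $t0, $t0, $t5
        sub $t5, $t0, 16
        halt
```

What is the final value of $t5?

184

$t5=6
$t0=12
$t5=12>>1=6
$t0=12<<1=24
$t5=24<<3=192
$t0=192|192=192
$t5=192+192=384
$t5=192^8=200
$t0=192|200=200
$t5=200-16=184
halt.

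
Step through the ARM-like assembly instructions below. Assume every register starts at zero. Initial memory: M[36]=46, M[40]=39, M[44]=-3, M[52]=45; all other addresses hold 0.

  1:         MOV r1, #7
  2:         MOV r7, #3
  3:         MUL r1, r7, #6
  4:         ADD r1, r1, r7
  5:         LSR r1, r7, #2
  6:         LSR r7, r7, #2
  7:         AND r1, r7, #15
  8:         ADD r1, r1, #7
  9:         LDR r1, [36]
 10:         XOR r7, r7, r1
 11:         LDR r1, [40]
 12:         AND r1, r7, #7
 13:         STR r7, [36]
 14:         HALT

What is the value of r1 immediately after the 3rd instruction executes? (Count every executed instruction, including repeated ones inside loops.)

after MOV r1, #7: r1=7
after MOV r7, #3: r7=3
after MUL r1, r7, #6: r1=3*6=18
After step 3: r1 = 18.

18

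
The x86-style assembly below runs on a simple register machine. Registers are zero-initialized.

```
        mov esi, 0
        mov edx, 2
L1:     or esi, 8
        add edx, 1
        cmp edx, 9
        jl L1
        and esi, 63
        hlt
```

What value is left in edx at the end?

9

after mov esi, 0: esi=0
after mov edx, 2: edx=2
after or esi, 8: esi=0|8=8
after add edx, 1: edx=2+1=3
cmp edx, 9  (cmp 3,9)
jl L1: taken
after or esi, 8: esi=8|8=8
after add edx, 1: edx=3+1=4
cmp edx, 9  (cmp 4,9)
jl L1: taken
after or esi, 8: esi=8|8=8
after add edx, 1: edx=4+1=5
cmp edx, 9  (cmp 5,9)
jl L1: taken
after or esi, 8: esi=8|8=8
after add edx, 1: edx=5+1=6
cmp edx, 9  (cmp 6,9)
jl L1: taken
after or esi, 8: esi=8|8=8
after add edx, 1: edx=6+1=7
cmp edx, 9  (cmp 7,9)
jl L1: taken
after or esi, 8: esi=8|8=8
after add edx, 1: edx=7+1=8
cmp edx, 9  (cmp 8,9)
jl L1: taken
after or esi, 8: esi=8|8=8
after add edx, 1: edx=8+1=9
cmp edx, 9  (cmp 9,9)
jl L1: not taken
after and esi, 63: esi=8&63=8
halt.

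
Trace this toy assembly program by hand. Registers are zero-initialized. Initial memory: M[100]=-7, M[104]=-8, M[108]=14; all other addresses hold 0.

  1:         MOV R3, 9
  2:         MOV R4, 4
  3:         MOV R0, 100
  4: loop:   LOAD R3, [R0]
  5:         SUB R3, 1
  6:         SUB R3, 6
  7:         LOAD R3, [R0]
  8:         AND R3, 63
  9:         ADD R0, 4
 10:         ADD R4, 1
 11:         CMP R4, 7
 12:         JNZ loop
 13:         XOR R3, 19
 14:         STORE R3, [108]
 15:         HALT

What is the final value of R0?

R3=9
R4=4
R0=100
R3=M[100]=-7
R3=(-7)-1=-8
R3=(-8)-6=-14
R3=M[100]=-7
R3=(-7)&63=57
R0=100+4=104
R4=4+1=5
CMP R4, 7  (cmp 5,7)
JNZ loop: taken
R3=M[104]=-8
R3=(-8)-1=-9
R3=(-9)-6=-15
R3=M[104]=-8
R3=(-8)&63=56
R0=104+4=108
R4=5+1=6
CMP R4, 7  (cmp 6,7)
JNZ loop: taken
R3=M[108]=14
R3=14-1=13
R3=13-6=7
R3=M[108]=14
R3=14&63=14
R0=108+4=112
R4=6+1=7
CMP R4, 7  (cmp 7,7)
JNZ loop: not taken
R3=14^19=29
STORE R3, [108] → M[108]=29
halt.

112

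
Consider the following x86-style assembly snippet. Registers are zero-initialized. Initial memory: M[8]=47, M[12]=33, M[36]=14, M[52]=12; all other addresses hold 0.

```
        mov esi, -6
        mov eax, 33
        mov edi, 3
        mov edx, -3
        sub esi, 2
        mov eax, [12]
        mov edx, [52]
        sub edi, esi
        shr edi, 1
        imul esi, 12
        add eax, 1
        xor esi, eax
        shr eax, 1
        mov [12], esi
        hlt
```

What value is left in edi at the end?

mov esi, -6 → esi=-6
mov eax, 33 → eax=33
mov edi, 3 → edi=3
mov edx, -3 → edx=-3
sub esi, 2 → esi=(-6)-2=-8
mov eax, [12] → eax=M[12]=33
mov edx, [52] → edx=M[52]=12
sub edi, esi → edi=3-(-8)=11
shr edi, 1 → edi=11>>1=5
imul esi, 12 → esi=(-8)*12=-96
add eax, 1 → eax=33+1=34
xor esi, eax → esi=(-96)^34=-126
shr eax, 1 → eax=34>>1=17
mov [12], esi → M[12]=-126
halt.

5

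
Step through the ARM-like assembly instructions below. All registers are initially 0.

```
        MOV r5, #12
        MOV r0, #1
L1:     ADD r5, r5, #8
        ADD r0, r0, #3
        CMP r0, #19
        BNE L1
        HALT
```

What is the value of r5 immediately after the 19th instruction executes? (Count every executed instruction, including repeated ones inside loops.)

after MOV r5, #12: r5=12
after MOV r0, #1: r0=1
after ADD r5, r5, #8: r5=12+8=20
after ADD r0, r0, #3: r0=1+3=4
CMP r0, #19  (cmp 4,19)
BNE L1: taken
after ADD r5, r5, #8: r5=20+8=28
after ADD r0, r0, #3: r0=4+3=7
CMP r0, #19  (cmp 7,19)
BNE L1: taken
after ADD r5, r5, #8: r5=28+8=36
after ADD r0, r0, #3: r0=7+3=10
CMP r0, #19  (cmp 10,19)
BNE L1: taken
after ADD r5, r5, #8: r5=36+8=44
after ADD r0, r0, #3: r0=10+3=13
CMP r0, #19  (cmp 13,19)
BNE L1: taken
after ADD r5, r5, #8: r5=44+8=52
After step 19: r5 = 52.

52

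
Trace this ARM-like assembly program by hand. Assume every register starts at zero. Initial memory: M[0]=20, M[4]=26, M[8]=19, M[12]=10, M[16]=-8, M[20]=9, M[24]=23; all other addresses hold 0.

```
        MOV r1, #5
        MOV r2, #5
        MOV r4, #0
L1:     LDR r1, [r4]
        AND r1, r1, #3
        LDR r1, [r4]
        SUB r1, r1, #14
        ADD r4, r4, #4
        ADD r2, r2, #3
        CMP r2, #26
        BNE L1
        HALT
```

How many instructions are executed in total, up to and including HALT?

60

after MOV r1, #5: r1=5
after MOV r2, #5: r2=5
after MOV r4, #0: r4=0
after LDR r1, [r4]: r1=M[0]=20
after AND r1, r1, #3: r1=20&3=0
after LDR r1, [r4]: r1=M[0]=20
after SUB r1, r1, #14: r1=20-14=6
after ADD r4, r4, #4: r4=0+4=4
after ADD r2, r2, #3: r2=5+3=8
CMP r2, #26  (cmp 8,26)
BNE L1: taken
after LDR r1, [r4]: r1=M[4]=26
after AND r1, r1, #3: r1=26&3=2
after LDR r1, [r4]: r1=M[4]=26
after SUB r1, r1, #14: r1=26-14=12
after ADD r4, r4, #4: r4=4+4=8
after ADD r2, r2, #3: r2=8+3=11
CMP r2, #26  (cmp 11,26)
BNE L1: taken
after LDR r1, [r4]: r1=M[8]=19
after AND r1, r1, #3: r1=19&3=3
after LDR r1, [r4]: r1=M[8]=19
after SUB r1, r1, #14: r1=19-14=5
after ADD r4, r4, #4: r4=8+4=12
after ADD r2, r2, #3: r2=11+3=14
CMP r2, #26  (cmp 14,26)
BNE L1: taken
after LDR r1, [r4]: r1=M[12]=10
after AND r1, r1, #3: r1=10&3=2
after LDR r1, [r4]: r1=M[12]=10
after SUB r1, r1, #14: r1=10-14=-4
after ADD r4, r4, #4: r4=12+4=16
after ADD r2, r2, #3: r2=14+3=17
CMP r2, #26  (cmp 17,26)
BNE L1: taken
after LDR r1, [r4]: r1=M[16]=-8
after AND r1, r1, #3: r1=(-8)&3=0
after LDR r1, [r4]: r1=M[16]=-8
after SUB r1, r1, #14: r1=(-8)-14=-22
after ADD r4, r4, #4: r4=16+4=20
after ADD r2, r2, #3: r2=17+3=20
CMP r2, #26  (cmp 20,26)
BNE L1: taken
after LDR r1, [r4]: r1=M[20]=9
after AND r1, r1, #3: r1=9&3=1
after LDR r1, [r4]: r1=M[20]=9
after SUB r1, r1, #14: r1=9-14=-5
after ADD r4, r4, #4: r4=20+4=24
after ADD r2, r2, #3: r2=20+3=23
CMP r2, #26  (cmp 23,26)
BNE L1: taken
after LDR r1, [r4]: r1=M[24]=23
after AND r1, r1, #3: r1=23&3=3
after LDR r1, [r4]: r1=M[24]=23
after SUB r1, r1, #14: r1=23-14=9
after ADD r4, r4, #4: r4=24+4=28
after ADD r2, r2, #3: r2=23+3=26
CMP r2, #26  (cmp 26,26)
BNE L1: not taken
halt.
Total executed instructions: 60.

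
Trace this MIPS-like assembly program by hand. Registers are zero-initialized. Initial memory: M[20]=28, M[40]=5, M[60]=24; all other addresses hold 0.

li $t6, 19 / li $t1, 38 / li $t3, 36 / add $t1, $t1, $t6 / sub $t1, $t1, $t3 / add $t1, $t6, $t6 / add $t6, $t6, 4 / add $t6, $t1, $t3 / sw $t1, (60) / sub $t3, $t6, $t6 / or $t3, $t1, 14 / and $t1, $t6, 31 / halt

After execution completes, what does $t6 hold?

74

$t6=19
$t1=38
$t3=36
$t1=38+19=57
$t1=57-36=21
$t1=19+19=38
$t6=19+4=23
$t6=38+36=74
sw $t1, (60) → M[60]=38
$t3=74-74=0
$t3=38|14=46
$t1=74&31=10
halt.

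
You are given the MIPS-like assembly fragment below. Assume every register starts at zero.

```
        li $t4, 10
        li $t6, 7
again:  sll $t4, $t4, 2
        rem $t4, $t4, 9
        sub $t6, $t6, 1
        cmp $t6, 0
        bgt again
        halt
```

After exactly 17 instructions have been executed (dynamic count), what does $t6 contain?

$t4=10
$t6=7
$t4=10<<2=40
$t4=40%9=4
$t6=7-1=6
cmp $t6, 0  (cmp 6,0)
bgt again: taken
$t4=4<<2=16
$t4=16%9=7
$t6=6-1=5
cmp $t6, 0  (cmp 5,0)
bgt again: taken
$t4=7<<2=28
$t4=28%9=1
$t6=5-1=4
cmp $t6, 0  (cmp 4,0)
bgt again: taken
After step 17: $t6 = 4.

4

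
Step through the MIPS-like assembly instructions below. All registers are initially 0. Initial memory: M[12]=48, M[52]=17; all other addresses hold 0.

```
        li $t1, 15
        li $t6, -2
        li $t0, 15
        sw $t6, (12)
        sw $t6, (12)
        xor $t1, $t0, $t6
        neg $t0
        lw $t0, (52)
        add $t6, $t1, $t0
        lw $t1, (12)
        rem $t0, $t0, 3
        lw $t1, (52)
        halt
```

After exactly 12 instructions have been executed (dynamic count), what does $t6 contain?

2

li $t1, 15 → $t1=15
li $t6, -2 → $t6=-2
li $t0, 15 → $t0=15
sw $t6, (12) → M[12]=-2
sw $t6, (12) → M[12]=-2
xor $t1, $t0, $t6 → $t1=15^(-2)=-15
neg $t0 → $t0=-(15)=-15
lw $t0, (52) → $t0=M[52]=17
add $t6, $t1, $t0 → $t6=(-15)+17=2
lw $t1, (12) → $t1=M[12]=-2
rem $t0, $t0, 3 → $t0=17%3=2
lw $t1, (52) → $t1=M[52]=17
After step 12: $t6 = 2.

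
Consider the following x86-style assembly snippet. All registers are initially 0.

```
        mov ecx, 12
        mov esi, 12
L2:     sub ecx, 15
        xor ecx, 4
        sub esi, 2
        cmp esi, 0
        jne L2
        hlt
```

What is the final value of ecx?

ecx=12
esi=12
ecx=12-15=-3
ecx=(-3)^4=-7
esi=12-2=10
cmp esi, 0  (cmp 10,0)
jne L2: taken
ecx=(-7)-15=-22
ecx=(-22)^4=-18
esi=10-2=8
cmp esi, 0  (cmp 8,0)
jne L2: taken
ecx=(-18)-15=-33
ecx=(-33)^4=-37
esi=8-2=6
cmp esi, 0  (cmp 6,0)
jne L2: taken
ecx=(-37)-15=-52
ecx=(-52)^4=-56
esi=6-2=4
cmp esi, 0  (cmp 4,0)
jne L2: taken
ecx=(-56)-15=-71
ecx=(-71)^4=-67
esi=4-2=2
cmp esi, 0  (cmp 2,0)
jne L2: taken
ecx=(-67)-15=-82
ecx=(-82)^4=-86
esi=2-2=0
cmp esi, 0  (cmp 0,0)
jne L2: not taken
halt.

-86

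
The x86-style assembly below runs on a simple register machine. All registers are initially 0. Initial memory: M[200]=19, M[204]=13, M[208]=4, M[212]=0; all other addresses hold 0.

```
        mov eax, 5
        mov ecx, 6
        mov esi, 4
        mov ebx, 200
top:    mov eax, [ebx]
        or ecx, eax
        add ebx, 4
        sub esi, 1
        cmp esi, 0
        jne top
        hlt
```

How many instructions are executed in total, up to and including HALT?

29

after mov eax, 5: eax=5
after mov ecx, 6: ecx=6
after mov esi, 4: esi=4
after mov ebx, 200: ebx=200
after mov eax, [ebx]: eax=M[200]=19
after or ecx, eax: ecx=6|19=23
after add ebx, 4: ebx=200+4=204
after sub esi, 1: esi=4-1=3
cmp esi, 0  (cmp 3,0)
jne top: taken
after mov eax, [ebx]: eax=M[204]=13
after or ecx, eax: ecx=23|13=31
after add ebx, 4: ebx=204+4=208
after sub esi, 1: esi=3-1=2
cmp esi, 0  (cmp 2,0)
jne top: taken
after mov eax, [ebx]: eax=M[208]=4
after or ecx, eax: ecx=31|4=31
after add ebx, 4: ebx=208+4=212
after sub esi, 1: esi=2-1=1
cmp esi, 0  (cmp 1,0)
jne top: taken
after mov eax, [ebx]: eax=M[212]=0
after or ecx, eax: ecx=31|0=31
after add ebx, 4: ebx=212+4=216
after sub esi, 1: esi=1-1=0
cmp esi, 0  (cmp 0,0)
jne top: not taken
halt.
Total executed instructions: 29.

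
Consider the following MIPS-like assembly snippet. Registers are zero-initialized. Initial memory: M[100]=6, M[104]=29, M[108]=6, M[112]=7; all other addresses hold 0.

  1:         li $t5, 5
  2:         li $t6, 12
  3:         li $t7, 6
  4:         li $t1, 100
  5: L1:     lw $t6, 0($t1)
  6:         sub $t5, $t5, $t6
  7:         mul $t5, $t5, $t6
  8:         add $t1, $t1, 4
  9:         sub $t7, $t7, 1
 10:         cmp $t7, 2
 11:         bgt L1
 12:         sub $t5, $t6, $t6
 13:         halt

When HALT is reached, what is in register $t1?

116

$t5=5
$t6=12
$t7=6
$t1=100
$t6=M[100]=6
$t5=5-6=-1
$t5=(-1)*6=-6
$t1=100+4=104
$t7=6-1=5
cmp $t7, 2  (cmp 5,2)
bgt L1: taken
$t6=M[104]=29
$t5=(-6)-29=-35
$t5=(-35)*29=-1015
$t1=104+4=108
$t7=5-1=4
cmp $t7, 2  (cmp 4,2)
bgt L1: taken
$t6=M[108]=6
$t5=(-1015)-6=-1021
$t5=(-1021)*6=-6126
$t1=108+4=112
$t7=4-1=3
cmp $t7, 2  (cmp 3,2)
bgt L1: taken
$t6=M[112]=7
$t5=(-6126)-7=-6133
$t5=(-6133)*7=-42931
$t1=112+4=116
$t7=3-1=2
cmp $t7, 2  (cmp 2,2)
bgt L1: not taken
$t5=7-7=0
halt.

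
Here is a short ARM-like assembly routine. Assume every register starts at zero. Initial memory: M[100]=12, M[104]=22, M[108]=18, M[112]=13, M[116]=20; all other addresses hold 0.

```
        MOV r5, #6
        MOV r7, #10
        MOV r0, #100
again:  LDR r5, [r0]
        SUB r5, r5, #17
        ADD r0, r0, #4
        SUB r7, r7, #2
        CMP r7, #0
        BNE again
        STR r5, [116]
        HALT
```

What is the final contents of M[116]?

MOV r5, #6 → r5=6
MOV r7, #10 → r7=10
MOV r0, #100 → r0=100
LDR r5, [r0] → r5=M[100]=12
SUB r5, r5, #17 → r5=12-17=-5
ADD r0, r0, #4 → r0=100+4=104
SUB r7, r7, #2 → r7=10-2=8
CMP r7, #0  (cmp 8,0)
BNE again: taken
LDR r5, [r0] → r5=M[104]=22
SUB r5, r5, #17 → r5=22-17=5
ADD r0, r0, #4 → r0=104+4=108
SUB r7, r7, #2 → r7=8-2=6
CMP r7, #0  (cmp 6,0)
BNE again: taken
LDR r5, [r0] → r5=M[108]=18
SUB r5, r5, #17 → r5=18-17=1
ADD r0, r0, #4 → r0=108+4=112
SUB r7, r7, #2 → r7=6-2=4
CMP r7, #0  (cmp 4,0)
BNE again: taken
LDR r5, [r0] → r5=M[112]=13
SUB r5, r5, #17 → r5=13-17=-4
ADD r0, r0, #4 → r0=112+4=116
SUB r7, r7, #2 → r7=4-2=2
CMP r7, #0  (cmp 2,0)
BNE again: taken
LDR r5, [r0] → r5=M[116]=20
SUB r5, r5, #17 → r5=20-17=3
ADD r0, r0, #4 → r0=116+4=120
SUB r7, r7, #2 → r7=2-2=0
CMP r7, #0  (cmp 0,0)
BNE again: not taken
STR r5, [116] → M[116]=3
halt.

3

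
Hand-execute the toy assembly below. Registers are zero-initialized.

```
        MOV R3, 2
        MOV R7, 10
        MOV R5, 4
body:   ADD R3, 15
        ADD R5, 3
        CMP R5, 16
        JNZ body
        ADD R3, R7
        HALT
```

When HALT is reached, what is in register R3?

R3=2
R7=10
R5=4
R3=2+15=17
R5=4+3=7
CMP R5, 16  (cmp 7,16)
JNZ body: taken
R3=17+15=32
R5=7+3=10
CMP R5, 16  (cmp 10,16)
JNZ body: taken
R3=32+15=47
R5=10+3=13
CMP R5, 16  (cmp 13,16)
JNZ body: taken
R3=47+15=62
R5=13+3=16
CMP R5, 16  (cmp 16,16)
JNZ body: not taken
R3=62+10=72
halt.

72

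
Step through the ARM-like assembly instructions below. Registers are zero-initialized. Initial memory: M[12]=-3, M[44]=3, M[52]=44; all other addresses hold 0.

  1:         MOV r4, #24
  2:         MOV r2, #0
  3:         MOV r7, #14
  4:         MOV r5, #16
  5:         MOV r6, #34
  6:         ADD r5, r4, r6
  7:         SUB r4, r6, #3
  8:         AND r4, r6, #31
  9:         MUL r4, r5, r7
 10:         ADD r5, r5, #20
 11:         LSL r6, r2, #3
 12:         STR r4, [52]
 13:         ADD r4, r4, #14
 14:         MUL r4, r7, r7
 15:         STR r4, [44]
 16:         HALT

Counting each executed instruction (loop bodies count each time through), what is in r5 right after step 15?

r4=24
r2=0
r7=14
r5=16
r6=34
r5=24+34=58
r4=34-3=31
r4=34&31=2
r4=58*14=812
r5=58+20=78
r6=0<<3=0
STR r4, [52] → M[52]=812
r4=812+14=826
r4=14*14=196
STR r4, [44] → M[44]=196
After step 15: r5 = 78.

78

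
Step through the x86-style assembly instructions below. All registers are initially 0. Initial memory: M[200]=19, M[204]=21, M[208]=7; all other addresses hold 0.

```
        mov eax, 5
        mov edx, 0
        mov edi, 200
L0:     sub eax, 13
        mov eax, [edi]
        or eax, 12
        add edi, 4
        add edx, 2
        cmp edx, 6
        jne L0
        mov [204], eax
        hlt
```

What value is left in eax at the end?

eax=5
edx=0
edi=200
eax=5-13=-8
eax=M[200]=19
eax=19|12=31
edi=200+4=204
edx=0+2=2
cmp edx, 6  (cmp 2,6)
jne L0: taken
eax=31-13=18
eax=M[204]=21
eax=21|12=29
edi=204+4=208
edx=2+2=4
cmp edx, 6  (cmp 4,6)
jne L0: taken
eax=29-13=16
eax=M[208]=7
eax=7|12=15
edi=208+4=212
edx=4+2=6
cmp edx, 6  (cmp 6,6)
jne L0: not taken
mov [204], eax → M[204]=15
halt.

15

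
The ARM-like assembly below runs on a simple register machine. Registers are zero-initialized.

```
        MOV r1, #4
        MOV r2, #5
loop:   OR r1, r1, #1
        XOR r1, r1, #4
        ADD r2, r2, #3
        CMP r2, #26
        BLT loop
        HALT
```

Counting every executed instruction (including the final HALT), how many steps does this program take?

38

after MOV r1, #4: r1=4
after MOV r2, #5: r2=5
after OR r1, r1, #1: r1=4|1=5
after XOR r1, r1, #4: r1=5^4=1
after ADD r2, r2, #3: r2=5+3=8
CMP r2, #26  (cmp 8,26)
BLT loop: taken
after OR r1, r1, #1: r1=1|1=1
after XOR r1, r1, #4: r1=1^4=5
after ADD r2, r2, #3: r2=8+3=11
CMP r2, #26  (cmp 11,26)
BLT loop: taken
after OR r1, r1, #1: r1=5|1=5
after XOR r1, r1, #4: r1=5^4=1
after ADD r2, r2, #3: r2=11+3=14
CMP r2, #26  (cmp 14,26)
BLT loop: taken
after OR r1, r1, #1: r1=1|1=1
after XOR r1, r1, #4: r1=1^4=5
after ADD r2, r2, #3: r2=14+3=17
CMP r2, #26  (cmp 17,26)
BLT loop: taken
after OR r1, r1, #1: r1=5|1=5
after XOR r1, r1, #4: r1=5^4=1
after ADD r2, r2, #3: r2=17+3=20
CMP r2, #26  (cmp 20,26)
BLT loop: taken
after OR r1, r1, #1: r1=1|1=1
after XOR r1, r1, #4: r1=1^4=5
after ADD r2, r2, #3: r2=20+3=23
CMP r2, #26  (cmp 23,26)
BLT loop: taken
after OR r1, r1, #1: r1=5|1=5
after XOR r1, r1, #4: r1=5^4=1
after ADD r2, r2, #3: r2=23+3=26
CMP r2, #26  (cmp 26,26)
BLT loop: not taken
halt.
Total executed instructions: 38.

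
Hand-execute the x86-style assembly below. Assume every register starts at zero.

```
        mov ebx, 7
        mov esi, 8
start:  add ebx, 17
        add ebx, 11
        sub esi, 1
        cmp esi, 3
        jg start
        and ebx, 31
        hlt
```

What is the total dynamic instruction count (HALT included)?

29

after mov ebx, 7: ebx=7
after mov esi, 8: esi=8
after add ebx, 17: ebx=7+17=24
after add ebx, 11: ebx=24+11=35
after sub esi, 1: esi=8-1=7
cmp esi, 3  (cmp 7,3)
jg start: taken
after add ebx, 17: ebx=35+17=52
after add ebx, 11: ebx=52+11=63
after sub esi, 1: esi=7-1=6
cmp esi, 3  (cmp 6,3)
jg start: taken
after add ebx, 17: ebx=63+17=80
after add ebx, 11: ebx=80+11=91
after sub esi, 1: esi=6-1=5
cmp esi, 3  (cmp 5,3)
jg start: taken
after add ebx, 17: ebx=91+17=108
after add ebx, 11: ebx=108+11=119
after sub esi, 1: esi=5-1=4
cmp esi, 3  (cmp 4,3)
jg start: taken
after add ebx, 17: ebx=119+17=136
after add ebx, 11: ebx=136+11=147
after sub esi, 1: esi=4-1=3
cmp esi, 3  (cmp 3,3)
jg start: not taken
after and ebx, 31: ebx=147&31=19
halt.
Total executed instructions: 29.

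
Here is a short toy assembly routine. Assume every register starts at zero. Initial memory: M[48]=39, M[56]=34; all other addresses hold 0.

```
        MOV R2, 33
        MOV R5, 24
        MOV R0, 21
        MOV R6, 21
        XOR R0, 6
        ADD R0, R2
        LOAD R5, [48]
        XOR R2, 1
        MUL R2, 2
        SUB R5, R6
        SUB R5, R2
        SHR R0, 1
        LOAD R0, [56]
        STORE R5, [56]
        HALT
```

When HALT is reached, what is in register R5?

R2=33
R5=24
R0=21
R6=21
R0=21^6=19
R0=19+33=52
R5=M[48]=39
R2=33^1=32
R2=32*2=64
R5=39-21=18
R5=18-64=-46
R0=52>>1=26
R0=M[56]=34
STORE R5, [56] → M[56]=-46
halt.

-46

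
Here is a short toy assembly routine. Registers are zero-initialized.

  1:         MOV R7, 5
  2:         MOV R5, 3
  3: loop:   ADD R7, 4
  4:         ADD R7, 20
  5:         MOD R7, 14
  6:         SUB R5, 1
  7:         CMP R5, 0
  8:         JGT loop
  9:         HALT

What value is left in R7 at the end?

R7=5
R5=3
R7=5+4=9
R7=9+20=29
R7=29%14=1
R5=3-1=2
CMP R5, 0  (cmp 2,0)
JGT loop: taken
R7=1+4=5
R7=5+20=25
R7=25%14=11
R5=2-1=1
CMP R5, 0  (cmp 1,0)
JGT loop: taken
R7=11+4=15
R7=15+20=35
R7=35%14=7
R5=1-1=0
CMP R5, 0  (cmp 0,0)
JGT loop: not taken
halt.

7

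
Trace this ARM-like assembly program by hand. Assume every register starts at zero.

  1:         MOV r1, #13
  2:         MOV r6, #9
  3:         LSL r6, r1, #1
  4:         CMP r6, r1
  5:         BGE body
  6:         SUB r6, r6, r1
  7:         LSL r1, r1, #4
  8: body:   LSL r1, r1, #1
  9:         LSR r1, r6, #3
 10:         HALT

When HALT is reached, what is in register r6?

after MOV r1, #13: r1=13
after MOV r6, #9: r6=9
after LSL r6, r1, #1: r6=13<<1=26
CMP r6, r1  (cmp 26,13)
BGE body: taken
after LSL r1, r1, #1: r1=13<<1=26
after LSR r1, r6, #3: r1=26>>3=3
halt.

26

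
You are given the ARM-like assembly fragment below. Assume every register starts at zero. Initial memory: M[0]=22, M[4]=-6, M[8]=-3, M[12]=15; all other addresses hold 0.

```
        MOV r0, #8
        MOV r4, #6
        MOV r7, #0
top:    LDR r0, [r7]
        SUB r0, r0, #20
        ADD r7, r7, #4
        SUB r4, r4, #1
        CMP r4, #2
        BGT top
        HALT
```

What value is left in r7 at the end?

MOV r0, #8 → r0=8
MOV r4, #6 → r4=6
MOV r7, #0 → r7=0
LDR r0, [r7] → r0=M[0]=22
SUB r0, r0, #20 → r0=22-20=2
ADD r7, r7, #4 → r7=0+4=4
SUB r4, r4, #1 → r4=6-1=5
CMP r4, #2  (cmp 5,2)
BGT top: taken
LDR r0, [r7] → r0=M[4]=-6
SUB r0, r0, #20 → r0=(-6)-20=-26
ADD r7, r7, #4 → r7=4+4=8
SUB r4, r4, #1 → r4=5-1=4
CMP r4, #2  (cmp 4,2)
BGT top: taken
LDR r0, [r7] → r0=M[8]=-3
SUB r0, r0, #20 → r0=(-3)-20=-23
ADD r7, r7, #4 → r7=8+4=12
SUB r4, r4, #1 → r4=4-1=3
CMP r4, #2  (cmp 3,2)
BGT top: taken
LDR r0, [r7] → r0=M[12]=15
SUB r0, r0, #20 → r0=15-20=-5
ADD r7, r7, #4 → r7=12+4=16
SUB r4, r4, #1 → r4=3-1=2
CMP r4, #2  (cmp 2,2)
BGT top: not taken
halt.

16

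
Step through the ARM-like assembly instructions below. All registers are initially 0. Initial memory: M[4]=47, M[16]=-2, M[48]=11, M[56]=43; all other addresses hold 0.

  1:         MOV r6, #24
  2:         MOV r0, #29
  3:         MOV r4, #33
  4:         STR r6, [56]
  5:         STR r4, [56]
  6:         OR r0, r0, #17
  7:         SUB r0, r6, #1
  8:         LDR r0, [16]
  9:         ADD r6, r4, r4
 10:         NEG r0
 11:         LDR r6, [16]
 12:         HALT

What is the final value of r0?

r6=24
r0=29
r4=33
STR r6, [56] → M[56]=24
STR r4, [56] → M[56]=33
r0=29|17=29
r0=24-1=23
r0=M[16]=-2
r6=33+33=66
r0=-(-2)=2
r6=M[16]=-2
halt.

2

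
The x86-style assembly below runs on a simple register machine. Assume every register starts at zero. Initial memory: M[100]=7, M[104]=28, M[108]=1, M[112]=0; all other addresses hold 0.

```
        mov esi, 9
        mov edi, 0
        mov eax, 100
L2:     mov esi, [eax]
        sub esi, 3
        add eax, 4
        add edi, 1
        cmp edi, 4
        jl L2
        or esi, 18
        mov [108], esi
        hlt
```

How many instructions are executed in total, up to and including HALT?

mov esi, 9 → esi=9
mov edi, 0 → edi=0
mov eax, 100 → eax=100
mov esi, [eax] → esi=M[100]=7
sub esi, 3 → esi=7-3=4
add eax, 4 → eax=100+4=104
add edi, 1 → edi=0+1=1
cmp edi, 4  (cmp 1,4)
jl L2: taken
mov esi, [eax] → esi=M[104]=28
sub esi, 3 → esi=28-3=25
add eax, 4 → eax=104+4=108
add edi, 1 → edi=1+1=2
cmp edi, 4  (cmp 2,4)
jl L2: taken
mov esi, [eax] → esi=M[108]=1
sub esi, 3 → esi=1-3=-2
add eax, 4 → eax=108+4=112
add edi, 1 → edi=2+1=3
cmp edi, 4  (cmp 3,4)
jl L2: taken
mov esi, [eax] → esi=M[112]=0
sub esi, 3 → esi=0-3=-3
add eax, 4 → eax=112+4=116
add edi, 1 → edi=3+1=4
cmp edi, 4  (cmp 4,4)
jl L2: not taken
or esi, 18 → esi=(-3)|18=-1
mov [108], esi → M[108]=-1
halt.
Total executed instructions: 30.

30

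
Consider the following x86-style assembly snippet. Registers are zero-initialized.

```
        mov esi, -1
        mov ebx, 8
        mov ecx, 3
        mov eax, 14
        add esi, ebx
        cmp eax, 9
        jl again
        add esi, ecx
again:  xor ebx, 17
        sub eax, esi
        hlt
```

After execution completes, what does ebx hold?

esi=-1
ebx=8
ecx=3
eax=14
esi=(-1)+8=7
cmp eax, 9  (cmp 14,9)
jl again: not taken
esi=7+3=10
ebx=8^17=25
eax=14-10=4
halt.

25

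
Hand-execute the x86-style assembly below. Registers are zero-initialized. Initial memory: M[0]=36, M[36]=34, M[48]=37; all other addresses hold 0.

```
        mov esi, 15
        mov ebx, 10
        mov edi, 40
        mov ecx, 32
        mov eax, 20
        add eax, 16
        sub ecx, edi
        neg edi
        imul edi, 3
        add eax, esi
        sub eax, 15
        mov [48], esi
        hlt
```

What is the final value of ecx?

mov esi, 15 → esi=15
mov ebx, 10 → ebx=10
mov edi, 40 → edi=40
mov ecx, 32 → ecx=32
mov eax, 20 → eax=20
add eax, 16 → eax=20+16=36
sub ecx, edi → ecx=32-40=-8
neg edi → edi=-(40)=-40
imul edi, 3 → edi=(-40)*3=-120
add eax, esi → eax=36+15=51
sub eax, 15 → eax=51-15=36
mov [48], esi → M[48]=15
halt.

-8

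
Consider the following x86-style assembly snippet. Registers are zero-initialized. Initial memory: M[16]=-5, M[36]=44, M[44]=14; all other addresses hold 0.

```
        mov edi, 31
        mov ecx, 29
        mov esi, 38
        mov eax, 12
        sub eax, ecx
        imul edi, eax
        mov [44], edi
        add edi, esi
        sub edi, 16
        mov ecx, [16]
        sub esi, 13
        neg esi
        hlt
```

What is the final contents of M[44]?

-527

edi=31
ecx=29
esi=38
eax=12
eax=12-29=-17
edi=31*(-17)=-527
mov [44], edi → M[44]=-527
edi=(-527)+38=-489
edi=(-489)-16=-505
ecx=M[16]=-5
esi=38-13=25
esi=-(25)=-25
halt.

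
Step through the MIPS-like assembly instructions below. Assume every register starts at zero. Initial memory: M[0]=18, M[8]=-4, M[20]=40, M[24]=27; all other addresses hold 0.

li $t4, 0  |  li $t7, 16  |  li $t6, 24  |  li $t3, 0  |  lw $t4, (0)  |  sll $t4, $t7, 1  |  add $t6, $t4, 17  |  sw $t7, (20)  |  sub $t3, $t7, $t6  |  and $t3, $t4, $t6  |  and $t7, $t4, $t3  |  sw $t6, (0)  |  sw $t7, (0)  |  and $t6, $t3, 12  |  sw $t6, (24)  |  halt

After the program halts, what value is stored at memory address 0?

32

li $t4, 0 → $t4=0
li $t7, 16 → $t7=16
li $t6, 24 → $t6=24
li $t3, 0 → $t3=0
lw $t4, (0) → $t4=M[0]=18
sll $t4, $t7, 1 → $t4=16<<1=32
add $t6, $t4, 17 → $t6=32+17=49
sw $t7, (20) → M[20]=16
sub $t3, $t7, $t6 → $t3=16-49=-33
and $t3, $t4, $t6 → $t3=32&49=32
and $t7, $t4, $t3 → $t7=32&32=32
sw $t6, (0) → M[0]=49
sw $t7, (0) → M[0]=32
and $t6, $t3, 12 → $t6=32&12=0
sw $t6, (24) → M[24]=0
halt.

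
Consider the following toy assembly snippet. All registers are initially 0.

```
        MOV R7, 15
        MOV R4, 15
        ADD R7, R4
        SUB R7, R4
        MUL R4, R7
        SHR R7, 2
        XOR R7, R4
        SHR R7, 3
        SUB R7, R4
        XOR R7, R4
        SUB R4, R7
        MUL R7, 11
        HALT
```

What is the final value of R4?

263

R7=15
R4=15
R7=15+15=30
R7=30-15=15
R4=15*15=225
R7=15>>2=3
R7=3^225=226
R7=226>>3=28
R7=28-225=-197
R7=(-197)^225=-38
R4=225-(-38)=263
R7=(-38)*11=-418
halt.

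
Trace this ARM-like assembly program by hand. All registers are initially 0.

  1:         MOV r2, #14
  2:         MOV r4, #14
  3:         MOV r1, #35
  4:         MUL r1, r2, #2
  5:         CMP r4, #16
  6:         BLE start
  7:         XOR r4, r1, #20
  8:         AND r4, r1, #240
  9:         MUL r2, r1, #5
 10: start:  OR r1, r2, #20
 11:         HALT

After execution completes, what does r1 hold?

30

after MOV r2, #14: r2=14
after MOV r4, #14: r4=14
after MOV r1, #35: r1=35
after MUL r1, r2, #2: r1=14*2=28
CMP r4, #16  (cmp 14,16)
BLE start: taken
after OR r1, r2, #20: r1=14|20=30
halt.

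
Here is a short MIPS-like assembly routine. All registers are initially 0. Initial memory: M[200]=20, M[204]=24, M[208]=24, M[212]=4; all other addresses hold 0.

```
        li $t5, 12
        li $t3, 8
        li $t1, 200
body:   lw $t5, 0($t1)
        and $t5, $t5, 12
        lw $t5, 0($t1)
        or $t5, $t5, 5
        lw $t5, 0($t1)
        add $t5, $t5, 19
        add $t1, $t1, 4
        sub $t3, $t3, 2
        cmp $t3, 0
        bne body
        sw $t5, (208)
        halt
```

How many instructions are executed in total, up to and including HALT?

after li $t5, 12: $t5=12
after li $t3, 8: $t3=8
after li $t1, 200: $t1=200
after lw $t5, 0($t1): $t5=M[200]=20
after and $t5, $t5, 12: $t5=20&12=4
after lw $t5, 0($t1): $t5=M[200]=20
after or $t5, $t5, 5: $t5=20|5=21
after lw $t5, 0($t1): $t5=M[200]=20
after add $t5, $t5, 19: $t5=20+19=39
after add $t1, $t1, 4: $t1=200+4=204
after sub $t3, $t3, 2: $t3=8-2=6
cmp $t3, 0  (cmp 6,0)
bne body: taken
after lw $t5, 0($t1): $t5=M[204]=24
after and $t5, $t5, 12: $t5=24&12=8
after lw $t5, 0($t1): $t5=M[204]=24
after or $t5, $t5, 5: $t5=24|5=29
after lw $t5, 0($t1): $t5=M[204]=24
after add $t5, $t5, 19: $t5=24+19=43
after add $t1, $t1, 4: $t1=204+4=208
after sub $t3, $t3, 2: $t3=6-2=4
cmp $t3, 0  (cmp 4,0)
bne body: taken
after lw $t5, 0($t1): $t5=M[208]=24
after and $t5, $t5, 12: $t5=24&12=8
after lw $t5, 0($t1): $t5=M[208]=24
after or $t5, $t5, 5: $t5=24|5=29
after lw $t5, 0($t1): $t5=M[208]=24
after add $t5, $t5, 19: $t5=24+19=43
after add $t1, $t1, 4: $t1=208+4=212
after sub $t3, $t3, 2: $t3=4-2=2
cmp $t3, 0  (cmp 2,0)
bne body: taken
after lw $t5, 0($t1): $t5=M[212]=4
after and $t5, $t5, 12: $t5=4&12=4
after lw $t5, 0($t1): $t5=M[212]=4
after or $t5, $t5, 5: $t5=4|5=5
after lw $t5, 0($t1): $t5=M[212]=4
after add $t5, $t5, 19: $t5=4+19=23
after add $t1, $t1, 4: $t1=212+4=216
after sub $t3, $t3, 2: $t3=2-2=0
cmp $t3, 0  (cmp 0,0)
bne body: not taken
sw $t5, (208) → M[208]=23
halt.
Total executed instructions: 45.

45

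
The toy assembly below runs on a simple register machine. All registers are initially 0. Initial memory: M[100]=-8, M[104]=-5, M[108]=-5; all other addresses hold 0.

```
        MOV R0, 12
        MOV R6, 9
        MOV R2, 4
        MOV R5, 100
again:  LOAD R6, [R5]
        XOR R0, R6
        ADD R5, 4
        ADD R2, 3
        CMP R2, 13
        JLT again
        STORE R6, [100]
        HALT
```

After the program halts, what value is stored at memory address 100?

-5

MOV R0, 12 → R0=12
MOV R6, 9 → R6=9
MOV R2, 4 → R2=4
MOV R5, 100 → R5=100
LOAD R6, [R5] → R6=M[100]=-8
XOR R0, R6 → R0=12^(-8)=-12
ADD R5, 4 → R5=100+4=104
ADD R2, 3 → R2=4+3=7
CMP R2, 13  (cmp 7,13)
JLT again: taken
LOAD R6, [R5] → R6=M[104]=-5
XOR R0, R6 → R0=(-12)^(-5)=15
ADD R5, 4 → R5=104+4=108
ADD R2, 3 → R2=7+3=10
CMP R2, 13  (cmp 10,13)
JLT again: taken
LOAD R6, [R5] → R6=M[108]=-5
XOR R0, R6 → R0=15^(-5)=-12
ADD R5, 4 → R5=108+4=112
ADD R2, 3 → R2=10+3=13
CMP R2, 13  (cmp 13,13)
JLT again: not taken
STORE R6, [100] → M[100]=-5
halt.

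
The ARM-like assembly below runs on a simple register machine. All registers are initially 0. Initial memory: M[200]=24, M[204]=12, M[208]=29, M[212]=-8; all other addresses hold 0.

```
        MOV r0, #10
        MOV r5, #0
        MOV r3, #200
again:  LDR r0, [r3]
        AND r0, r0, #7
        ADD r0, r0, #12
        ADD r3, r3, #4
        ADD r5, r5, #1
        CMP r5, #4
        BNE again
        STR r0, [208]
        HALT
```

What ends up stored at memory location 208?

12

r0=10
r5=0
r3=200
r0=M[200]=24
r0=24&7=0
r0=0+12=12
r3=200+4=204
r5=0+1=1
CMP r5, #4  (cmp 1,4)
BNE again: taken
r0=M[204]=12
r0=12&7=4
r0=4+12=16
r3=204+4=208
r5=1+1=2
CMP r5, #4  (cmp 2,4)
BNE again: taken
r0=M[208]=29
r0=29&7=5
r0=5+12=17
r3=208+4=212
r5=2+1=3
CMP r5, #4  (cmp 3,4)
BNE again: taken
r0=M[212]=-8
r0=(-8)&7=0
r0=0+12=12
r3=212+4=216
r5=3+1=4
CMP r5, #4  (cmp 4,4)
BNE again: not taken
STR r0, [208] → M[208]=12
halt.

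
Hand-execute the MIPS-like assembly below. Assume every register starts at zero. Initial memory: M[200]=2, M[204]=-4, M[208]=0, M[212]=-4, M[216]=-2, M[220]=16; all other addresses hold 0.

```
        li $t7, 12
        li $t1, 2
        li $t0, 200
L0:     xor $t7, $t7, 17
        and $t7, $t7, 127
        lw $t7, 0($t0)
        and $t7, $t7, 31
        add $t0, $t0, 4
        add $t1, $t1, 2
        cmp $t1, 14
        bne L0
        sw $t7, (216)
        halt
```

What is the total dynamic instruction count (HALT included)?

$t7=12
$t1=2
$t0=200
$t7=12^17=29
$t7=29&127=29
$t7=M[200]=2
$t7=2&31=2
$t0=200+4=204
$t1=2+2=4
cmp $t1, 14  (cmp 4,14)
bne L0: taken
$t7=2^17=19
$t7=19&127=19
$t7=M[204]=-4
$t7=(-4)&31=28
$t0=204+4=208
$t1=4+2=6
cmp $t1, 14  (cmp 6,14)
bne L0: taken
$t7=28^17=13
$t7=13&127=13
$t7=M[208]=0
$t7=0&31=0
$t0=208+4=212
$t1=6+2=8
cmp $t1, 14  (cmp 8,14)
bne L0: taken
$t7=0^17=17
$t7=17&127=17
$t7=M[212]=-4
$t7=(-4)&31=28
$t0=212+4=216
$t1=8+2=10
cmp $t1, 14  (cmp 10,14)
bne L0: taken
$t7=28^17=13
$t7=13&127=13
$t7=M[216]=-2
$t7=(-2)&31=30
$t0=216+4=220
$t1=10+2=12
cmp $t1, 14  (cmp 12,14)
bne L0: taken
$t7=30^17=15
$t7=15&127=15
$t7=M[220]=16
$t7=16&31=16
$t0=220+4=224
$t1=12+2=14
cmp $t1, 14  (cmp 14,14)
bne L0: not taken
sw $t7, (216) → M[216]=16
halt.
Total executed instructions: 53.

53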